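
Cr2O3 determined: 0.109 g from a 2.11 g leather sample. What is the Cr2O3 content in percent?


Cr2O3% = 0.109 / 2.11 x 100
Cr2O3% = 5.17%


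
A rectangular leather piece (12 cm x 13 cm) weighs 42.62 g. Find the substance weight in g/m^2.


Area = 12 x 13 = 156 cm^2
SW = 42.62 / 156 x 10000 = 2732.1 g/m^2


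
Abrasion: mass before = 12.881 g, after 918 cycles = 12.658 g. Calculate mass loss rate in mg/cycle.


0.243 mg/cycle

Mass loss = 12.881 - 12.658 = 0.223 g
Rate = 0.223 / 918 x 1000 = 0.243 mg/cycle


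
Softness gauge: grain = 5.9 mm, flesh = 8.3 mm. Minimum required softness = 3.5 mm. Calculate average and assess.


Average = (5.9 + 8.3) / 2 = 7.10 mm
Minimum = 3.5 mm
Meets requirement: Yes


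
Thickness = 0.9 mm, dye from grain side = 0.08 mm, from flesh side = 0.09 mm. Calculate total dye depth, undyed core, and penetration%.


Total dyed = 0.17 mm
Undyed core = 0.73 mm
Penetration = 18.9%

Total dyed = 0.08 + 0.09 = 0.17 mm
Undyed core = 0.9 - 0.17 = 0.73 mm
Penetration = 0.17 / 0.9 x 100 = 18.9%


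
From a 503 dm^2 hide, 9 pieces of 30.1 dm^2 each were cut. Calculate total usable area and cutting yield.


Total usable = 9 x 30.1 = 270.9 dm^2
Yield = 270.9 / 503 x 100 = 53.9%


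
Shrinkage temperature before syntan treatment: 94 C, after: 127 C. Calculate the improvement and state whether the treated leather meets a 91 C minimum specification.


Improvement = 33 C
Meets 91 C spec: Yes

Improvement = 127 - 94 = 33 C
Spec check: 127 C >= 91 C? Yes


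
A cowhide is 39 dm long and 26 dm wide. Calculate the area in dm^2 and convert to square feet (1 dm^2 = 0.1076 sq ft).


1014 dm^2
109.11 sq ft

Area = 39 x 26 = 1014 dm^2
Conversion: 1014 x 0.1076 = 109.11 sq ft


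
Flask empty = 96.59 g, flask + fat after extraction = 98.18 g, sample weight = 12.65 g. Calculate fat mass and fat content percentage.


Fat mass = 1.59 g
Fat content = 12.6%


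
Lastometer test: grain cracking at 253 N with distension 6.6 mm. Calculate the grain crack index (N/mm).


Grain crack index = force / distension
Index = 253 / 6.6 = 38.3 N/mm


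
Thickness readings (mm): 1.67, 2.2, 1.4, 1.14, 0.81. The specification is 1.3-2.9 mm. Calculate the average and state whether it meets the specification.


Average = 1.44 mm
Within specification: Yes


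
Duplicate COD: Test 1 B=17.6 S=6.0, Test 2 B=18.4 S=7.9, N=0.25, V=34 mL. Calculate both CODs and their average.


COD1 = 682.4 mg/L
COD2 = 617.6 mg/L
Average = 650.0 mg/L


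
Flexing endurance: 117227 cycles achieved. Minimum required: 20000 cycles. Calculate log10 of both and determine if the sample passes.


Achieved: log10 = 5.07
Required: log10 = 4.30
Passes: Yes


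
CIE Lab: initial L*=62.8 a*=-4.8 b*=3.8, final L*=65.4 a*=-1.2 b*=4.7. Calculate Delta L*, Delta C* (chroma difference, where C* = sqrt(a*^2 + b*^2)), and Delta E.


Delta L* = 2.6
Delta C* = -1.27
Delta E = 4.53

Delta L* = 65.4 - 62.8 = 2.6
C1* = sqrt((-4.8)^2 + (3.8)^2) = 6.122
C2* = sqrt((-1.2)^2 + (4.7)^2) = 4.851
Delta C* = 4.851 - 6.122 = -1.27
Delta E = sqrt((2.6)^2 + (3.6)^2 + (0.9)^2) = 4.53


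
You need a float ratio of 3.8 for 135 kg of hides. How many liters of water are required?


513.0 L

Water = hide weight x target ratio
Water = 135 x 3.8 = 513.0 L


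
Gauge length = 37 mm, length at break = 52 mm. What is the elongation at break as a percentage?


Extension = 52 - 37 = 15 mm
Elongation = 15 / 37 x 100 = 40.5%


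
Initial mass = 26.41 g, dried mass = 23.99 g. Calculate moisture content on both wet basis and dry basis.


Wet basis = 9.2%
Dry basis = 10.1%


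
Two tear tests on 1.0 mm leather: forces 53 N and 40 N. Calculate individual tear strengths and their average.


Tear 1 = 53 / 1.0 = 53.0 N/mm
Tear 2 = 40 / 1.0 = 40.0 N/mm
Average = (53.0 + 40.0) / 2 = 46.5 N/mm


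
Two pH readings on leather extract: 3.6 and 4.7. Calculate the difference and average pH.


Difference = |3.6 - 4.7| = 1.1
Average = (3.6 + 4.7) / 2 = 4.15


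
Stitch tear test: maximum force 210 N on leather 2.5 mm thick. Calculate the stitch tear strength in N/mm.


Stitch tear strength = force / thickness
STS = 210 / 2.5 = 84.0 N/mm


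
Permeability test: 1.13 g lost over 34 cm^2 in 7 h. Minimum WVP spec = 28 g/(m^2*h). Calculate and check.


WVP = 1.13 / (34 x 7) x 10000 = 47.48 g/(m^2*h)
Minimum: 28 g/(m^2*h)
Meets spec: Yes


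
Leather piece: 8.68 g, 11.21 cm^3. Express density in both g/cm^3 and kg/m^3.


0.774 g/cm^3
774 kg/m^3


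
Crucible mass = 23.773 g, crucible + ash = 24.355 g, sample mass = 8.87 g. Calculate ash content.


Ash mass = 0.582 g
Ash content = 6.56%

Ash mass = 24.355 - 23.773 = 0.582 g
Ash% = 0.582 / 8.87 x 100 = 6.56%


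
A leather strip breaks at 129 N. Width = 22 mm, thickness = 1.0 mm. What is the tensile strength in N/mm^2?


Cross-sectional area = 22 x 1.0 = 22.0 mm^2
Tensile strength = 129 / 22.0 = 5.86 N/mm^2


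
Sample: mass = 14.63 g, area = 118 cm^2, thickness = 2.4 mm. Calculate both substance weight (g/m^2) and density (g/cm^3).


Substance weight = 1239.8 g/m^2
Density = 0.517 g/cm^3

SW = 14.63 / 118 x 10000 = 1239.8 g/m^2
Volume = 118 x 2.4 / 10 = 28.32 cm^3
Density = 14.63 / 28.32 = 0.517 g/cm^3


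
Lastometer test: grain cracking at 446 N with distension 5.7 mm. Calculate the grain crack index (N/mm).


78.2 N/mm

Grain crack index = force / distension
Index = 446 / 5.7 = 78.2 N/mm


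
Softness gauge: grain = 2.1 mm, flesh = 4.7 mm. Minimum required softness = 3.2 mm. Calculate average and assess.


Average = (2.1 + 4.7) / 2 = 3.40 mm
Minimum = 3.2 mm
Meets requirement: Yes


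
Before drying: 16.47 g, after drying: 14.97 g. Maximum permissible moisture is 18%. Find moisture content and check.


MC = (16.47 - 14.97) / 16.47 x 100 = 9.1%
Maximum: 18%
Acceptable: Yes


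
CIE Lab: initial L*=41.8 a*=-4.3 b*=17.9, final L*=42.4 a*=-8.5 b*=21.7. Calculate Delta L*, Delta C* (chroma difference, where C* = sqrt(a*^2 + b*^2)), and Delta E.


Delta L* = 42.4 - 41.8 = 0.6
C1* = sqrt((-4.3)^2 + (17.9)^2) = 18.409
C2* = sqrt((-8.5)^2 + (21.7)^2) = 23.305
Delta C* = 23.305 - 18.409 = 4.90
Delta E = sqrt((0.6)^2 + (-4.2)^2 + (3.8)^2) = 5.70


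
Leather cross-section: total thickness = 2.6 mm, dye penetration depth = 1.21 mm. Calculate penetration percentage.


Penetration% = 1.21 / 2.6 x 100
Penetration = 46.5%


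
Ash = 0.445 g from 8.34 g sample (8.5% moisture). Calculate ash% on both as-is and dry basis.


As-is ash% = 0.445 / 8.34 x 100 = 5.34%
Dry mass = 8.34 x (100 - 8.5) / 100 = 7.6311 g
Dry-basis ash% = 0.445 / 7.6311 x 100 = 5.83%


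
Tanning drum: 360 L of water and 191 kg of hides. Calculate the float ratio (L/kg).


Float ratio = water / hide weight
Ratio = 360 / 191 = 1.9


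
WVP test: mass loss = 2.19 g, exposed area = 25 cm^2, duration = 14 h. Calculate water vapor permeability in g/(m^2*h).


WVP = mass_loss / (area x time) x 10000
WVP = 2.19 / (25 x 14) x 10000
WVP = 2.19 / 350 x 10000 = 62.57 g/(m^2*h)


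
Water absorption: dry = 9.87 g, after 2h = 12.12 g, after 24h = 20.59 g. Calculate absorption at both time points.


WA (2h) = (12.12 - 9.87) / 9.87 x 100 = 22.8%
WA (24h) = (20.59 - 9.87) / 9.87 x 100 = 108.6%


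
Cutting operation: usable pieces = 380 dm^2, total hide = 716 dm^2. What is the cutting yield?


53.1%

Yield = usable / total x 100
Yield = 380 / 716 x 100 = 53.1%


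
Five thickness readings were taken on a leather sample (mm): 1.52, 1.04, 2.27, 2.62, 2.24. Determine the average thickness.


Sum = 1.52 + 1.04 + 2.27 + 2.62 + 2.24 = 9.69
Average = 9.69 / 5 = 1.94 mm


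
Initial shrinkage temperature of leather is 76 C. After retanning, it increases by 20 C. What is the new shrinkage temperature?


96 C

New Ts = 76 + 20 = 96 C


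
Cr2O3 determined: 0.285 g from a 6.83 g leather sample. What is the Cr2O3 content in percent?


4.17%

Cr2O3% = 0.285 / 6.83 x 100
Cr2O3% = 4.17%


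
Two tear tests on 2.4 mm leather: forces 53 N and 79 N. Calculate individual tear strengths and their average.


Tear 1 = 22.1 N/mm
Tear 2 = 32.9 N/mm
Average = 27.5 N/mm


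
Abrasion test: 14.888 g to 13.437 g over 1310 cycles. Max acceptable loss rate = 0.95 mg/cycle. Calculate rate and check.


Rate = 1.108 mg/cycle
Passes: No

Loss = 14.888 - 13.437 = 1.451 g
Rate = 1.451 g / 1310 cycles x 1000 = 1.108 mg/cycle
Max = 0.95 mg/cycle
Passes: No


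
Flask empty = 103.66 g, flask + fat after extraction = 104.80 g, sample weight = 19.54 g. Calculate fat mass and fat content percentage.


Fat mass = 104.80 - 103.66 = 1.14 g
Fat% = 1.14 / 19.54 x 100 = 5.8%


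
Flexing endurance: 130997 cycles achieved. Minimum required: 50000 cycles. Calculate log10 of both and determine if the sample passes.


log10(130997) = 5.12
log10(50000) = 4.70
Passes: Yes


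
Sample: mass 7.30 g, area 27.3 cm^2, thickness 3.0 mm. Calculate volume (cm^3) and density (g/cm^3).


Volume = 8.190 cm^3
Density = 0.891 g/cm^3


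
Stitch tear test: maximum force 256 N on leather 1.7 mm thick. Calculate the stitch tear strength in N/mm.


150.6 N/mm

Stitch tear strength = force / thickness
STS = 256 / 1.7 = 150.6 N/mm


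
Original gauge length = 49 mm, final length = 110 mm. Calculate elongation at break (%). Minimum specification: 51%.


Elongation = 124.5%
Meets spec: Yes

Extension = 110 - 49 = 61 mm
Elongation = 61 / 49 x 100 = 124.5%
Minimum required: 51%
Meets specification: Yes


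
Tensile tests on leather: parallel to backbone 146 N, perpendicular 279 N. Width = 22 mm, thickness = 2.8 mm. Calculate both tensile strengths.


Parallel = 2.37 N/mm^2
Perpendicular = 4.53 N/mm^2

Area = 22 x 2.8 = 61.6 mm^2
TS (parallel) = 146 / 61.6 = 2.37 N/mm^2
TS (perpendicular) = 279 / 61.6 = 4.53 N/mm^2


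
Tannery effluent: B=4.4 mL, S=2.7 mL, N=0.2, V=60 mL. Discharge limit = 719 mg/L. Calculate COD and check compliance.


COD = 45.3 mg/L
Compliant: Yes


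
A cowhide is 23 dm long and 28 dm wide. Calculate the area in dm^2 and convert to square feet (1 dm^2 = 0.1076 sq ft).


Area = 23 x 28 = 644 dm^2
Conversion: 644 x 0.1076 = 69.29 sq ft


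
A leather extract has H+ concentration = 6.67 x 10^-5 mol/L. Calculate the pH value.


pH = -log10[H+]
pH = -log10(6.67 x 10^-5) = 4.18


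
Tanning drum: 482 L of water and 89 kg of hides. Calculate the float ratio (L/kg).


5.4

Float ratio = water / hide weight
Ratio = 482 / 89 = 5.4


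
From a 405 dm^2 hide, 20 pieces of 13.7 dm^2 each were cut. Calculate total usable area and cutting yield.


Usable area = 274.0 dm^2
Yield = 67.7%

Total usable = 20 x 13.7 = 274.0 dm^2
Yield = 274.0 / 405 x 100 = 67.7%


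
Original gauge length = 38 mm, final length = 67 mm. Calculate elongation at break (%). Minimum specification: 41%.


Elongation = 76.3%
Meets spec: Yes

Extension = 67 - 38 = 29 mm
Elongation = 29 / 38 x 100 = 76.3%
Minimum required: 41%
Meets specification: Yes


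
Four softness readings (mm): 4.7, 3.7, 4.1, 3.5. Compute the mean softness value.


Sum = 4.7 + 3.7 + 4.1 + 3.5
Mean = 16.0 / 4 = 4.00 mm


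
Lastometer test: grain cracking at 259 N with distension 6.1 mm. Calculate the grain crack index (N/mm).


Grain crack index = force / distension
Index = 259 / 6.1 = 42.5 N/mm


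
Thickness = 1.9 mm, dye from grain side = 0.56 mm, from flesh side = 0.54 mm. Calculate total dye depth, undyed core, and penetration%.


Total dyed = 0.56 + 0.54 = 1.10 mm
Undyed core = 1.9 - 1.10 = 0.80 mm
Penetration = 1.10 / 1.9 x 100 = 57.9%


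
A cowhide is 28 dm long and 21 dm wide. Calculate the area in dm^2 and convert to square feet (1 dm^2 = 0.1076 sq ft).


Area = 28 x 21 = 588 dm^2
Conversion: 588 x 0.1076 = 63.27 sq ft


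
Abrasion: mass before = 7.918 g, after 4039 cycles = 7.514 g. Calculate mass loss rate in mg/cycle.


Mass loss = 7.918 - 7.514 = 0.404 g
Rate = 0.404 / 4039 x 1000 = 0.100 mg/cycle


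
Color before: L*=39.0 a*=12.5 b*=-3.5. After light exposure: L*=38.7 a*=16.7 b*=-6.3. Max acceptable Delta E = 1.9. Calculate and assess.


dL = -0.3, da = 4.2, db = -2.8
dE = sqrt((-0.3)^2 + (4.2)^2 + (-2.8)^2) = 5.06
Max = 1.9
Passes: No


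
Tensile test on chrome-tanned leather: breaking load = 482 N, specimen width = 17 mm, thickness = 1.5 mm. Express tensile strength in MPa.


18.90 MPa


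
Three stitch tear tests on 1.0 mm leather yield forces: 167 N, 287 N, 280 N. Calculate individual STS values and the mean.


STS1 = 167.0 N/mm
STS2 = 287.0 N/mm
STS3 = 280.0 N/mm
Mean = 244.7 N/mm

STS1 = 167 / 1.0 = 167.0 N/mm
STS2 = 287 / 1.0 = 287.0 N/mm
STS3 = 280 / 1.0 = 280.0 N/mm
Mean = (167.0 + 287.0 + 280.0) / 3 = 244.7 N/mm


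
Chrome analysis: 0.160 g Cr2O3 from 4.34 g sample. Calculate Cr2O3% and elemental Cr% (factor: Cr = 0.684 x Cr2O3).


Cr2O3% = 0.160 / 4.34 x 100 = 3.69%
Cr% = 3.69 x 0.684 = 2.52%


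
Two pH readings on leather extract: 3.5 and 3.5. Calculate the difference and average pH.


Difference = |3.5 - 3.5| = 0.0
Average = (3.5 + 3.5) / 2 = 3.50


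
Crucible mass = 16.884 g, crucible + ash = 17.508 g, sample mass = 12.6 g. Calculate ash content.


Ash mass = 0.624 g
Ash content = 4.95%

Ash mass = 17.508 - 16.884 = 0.624 g
Ash% = 0.624 / 12.6 x 100 = 4.95%


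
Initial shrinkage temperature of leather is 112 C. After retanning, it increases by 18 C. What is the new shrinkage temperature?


130 C


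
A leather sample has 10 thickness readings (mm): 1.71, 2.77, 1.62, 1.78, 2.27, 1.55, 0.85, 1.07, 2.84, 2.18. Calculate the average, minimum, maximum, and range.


Sum = 18.64
Average = 18.64 / 10 = 1.86 mm
Minimum = 0.85 mm
Maximum = 2.84 mm
Range = 2.84 - 0.85 = 1.99 mm


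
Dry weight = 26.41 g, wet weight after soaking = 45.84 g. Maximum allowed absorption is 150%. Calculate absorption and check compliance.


WA = (45.84 - 26.41) / 26.41 x 100 = 73.6%
Maximum allowed: 150%
Compliant: Yes


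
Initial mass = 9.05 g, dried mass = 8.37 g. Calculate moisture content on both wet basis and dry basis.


Moisture lost = 9.05 - 8.37 = 0.68 g
Wet basis MC = 0.68 / 9.05 x 100 = 7.5%
Dry basis MC = 0.68 / 8.37 x 100 = 8.1%


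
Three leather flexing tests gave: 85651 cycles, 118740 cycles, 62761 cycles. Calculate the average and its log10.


Average = 89051 cycles
log10 = 4.95

Average = (85651 + 118740 + 62761) / 3 = 89051 cycles
log10(89051) = 4.95


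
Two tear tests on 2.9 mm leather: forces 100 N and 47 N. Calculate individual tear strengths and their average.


Tear 1 = 34.5 N/mm
Tear 2 = 16.2 N/mm
Average = 25.4 N/mm


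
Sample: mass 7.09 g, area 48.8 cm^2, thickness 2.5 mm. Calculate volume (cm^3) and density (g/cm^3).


Thickness in cm = 2.5 / 10 = 0.25 cm
Volume = 48.8 x 0.25 = 12.200 cm^3
Density = 7.09 / 12.200 = 0.581 g/cm^3


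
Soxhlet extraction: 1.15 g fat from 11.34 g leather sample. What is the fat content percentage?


Fat content = 1.15 / 11.34 x 100
Fat = 10.1%


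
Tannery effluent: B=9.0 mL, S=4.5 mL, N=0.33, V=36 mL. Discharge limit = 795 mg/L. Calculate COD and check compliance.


COD = 330.0 mg/L
Compliant: Yes


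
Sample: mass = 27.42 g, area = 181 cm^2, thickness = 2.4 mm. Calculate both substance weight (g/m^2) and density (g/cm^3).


Substance weight = 1514.9 g/m^2
Density = 0.631 g/cm^3

SW = 27.42 / 181 x 10000 = 1514.9 g/m^2
Volume = 181 x 2.4 / 10 = 43.44 cm^3
Density = 27.42 / 43.44 = 0.631 g/cm^3


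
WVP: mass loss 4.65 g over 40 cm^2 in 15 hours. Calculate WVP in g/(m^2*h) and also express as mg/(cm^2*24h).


WVP = 77.50 g/(m^2*h)
Daily rate = 186.00 mg/(cm^2*24h)

WVP = 4.65 / (40 x 15) x 10000 = 77.50 g/(m^2*h)
Mass loss in mg = 4.65 x 1000 = 4650 mg
Per cm^2 per 24h in mg: 4650 x 24 / (40 x 15) = 111600 / 600 = 186.00 mg/(cm^2*24h)


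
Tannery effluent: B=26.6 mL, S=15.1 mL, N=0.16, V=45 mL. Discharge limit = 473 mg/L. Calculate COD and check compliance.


COD = (26.6 - 15.1) x 0.16 x 8000 / 45 = 327.1 mg/L
Limit: 473 mg/L
Compliant: Yes


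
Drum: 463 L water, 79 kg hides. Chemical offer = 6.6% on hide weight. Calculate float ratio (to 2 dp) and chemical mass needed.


Float ratio = 5.86
Chemical needed = 5.214 kg


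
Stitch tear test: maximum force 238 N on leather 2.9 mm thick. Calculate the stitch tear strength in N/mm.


Stitch tear strength = force / thickness
STS = 238 / 2.9 = 82.1 N/mm


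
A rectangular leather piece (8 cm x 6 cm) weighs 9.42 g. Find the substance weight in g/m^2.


1962.5 g/m^2


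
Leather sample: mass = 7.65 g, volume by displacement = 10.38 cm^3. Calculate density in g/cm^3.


Density = mass / volume
Density = 7.65 / 10.38 = 0.737 g/cm^3


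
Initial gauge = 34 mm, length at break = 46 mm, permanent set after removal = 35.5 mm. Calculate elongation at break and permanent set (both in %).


Elongation at break = 35.3%
Permanent set = 4.4%

Elongation at break = (46 - 34) / 34 x 100 = 35.3%
Permanent set = (35.5 - 34) / 34 x 100 = 4.4%


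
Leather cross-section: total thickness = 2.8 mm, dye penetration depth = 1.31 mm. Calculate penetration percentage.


46.8%

Penetration% = 1.31 / 2.8 x 100
Penetration = 46.8%


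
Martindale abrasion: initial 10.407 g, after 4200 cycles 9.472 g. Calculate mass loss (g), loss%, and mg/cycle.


Loss = 10.407 - 9.472 = 0.935 g
Loss% = 0.935 / 10.407 x 100 = 8.98%
Rate = 0.935 / 4200 x 1000 = 0.223 mg/cycle


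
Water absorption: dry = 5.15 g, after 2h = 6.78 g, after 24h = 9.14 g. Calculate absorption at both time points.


WA (2h) = (6.78 - 5.15) / 5.15 x 100 = 31.7%
WA (24h) = (9.14 - 5.15) / 5.15 x 100 = 77.5%


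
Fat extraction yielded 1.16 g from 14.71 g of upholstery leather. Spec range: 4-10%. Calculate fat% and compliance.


Fat% = 1.16 / 14.71 x 100 = 7.9%
Spec range: 4-10%
Compliant: Yes


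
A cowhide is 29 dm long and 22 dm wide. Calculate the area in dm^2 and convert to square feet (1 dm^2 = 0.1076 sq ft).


638 dm^2
68.65 sq ft

Area = 29 x 22 = 638 dm^2
Conversion: 638 x 0.1076 = 68.65 sq ft


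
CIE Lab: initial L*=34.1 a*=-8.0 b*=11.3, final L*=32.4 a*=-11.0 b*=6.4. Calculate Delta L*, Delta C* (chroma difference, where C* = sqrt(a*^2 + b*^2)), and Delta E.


Delta L* = -1.7
Delta C* = -1.12
Delta E = 5.99


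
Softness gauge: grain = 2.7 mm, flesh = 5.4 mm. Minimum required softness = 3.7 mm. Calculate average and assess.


Average = (2.7 + 5.4) / 2 = 4.05 mm
Minimum = 3.7 mm
Meets requirement: Yes


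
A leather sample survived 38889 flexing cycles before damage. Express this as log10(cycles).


log10(38889) = 4.59


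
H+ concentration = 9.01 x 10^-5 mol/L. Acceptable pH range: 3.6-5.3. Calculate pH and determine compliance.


pH = 4.05
Compliant: Yes

pH = -log10(9.01 x 10^-5) = 4.05
Range: 3.6 to 5.3
Compliant: Yes


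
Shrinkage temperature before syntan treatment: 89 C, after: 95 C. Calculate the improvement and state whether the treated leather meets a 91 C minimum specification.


Improvement = 95 - 89 = 6 C
Spec check: 95 C >= 91 C? Yes


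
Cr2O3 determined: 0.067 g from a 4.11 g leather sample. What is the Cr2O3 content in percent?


Cr2O3% = 0.067 / 4.11 x 100
Cr2O3% = 1.63%


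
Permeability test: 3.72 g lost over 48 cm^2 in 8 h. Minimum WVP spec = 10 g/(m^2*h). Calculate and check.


WVP = 3.72 / (48 x 8) x 10000 = 96.88 g/(m^2*h)
Minimum: 10 g/(m^2*h)
Meets spec: Yes


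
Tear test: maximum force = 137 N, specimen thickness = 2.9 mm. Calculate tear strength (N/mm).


Tear strength = force / thickness
Tear = 137 / 2.9 = 47.2 N/mm


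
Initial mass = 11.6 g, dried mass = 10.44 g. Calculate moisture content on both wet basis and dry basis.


Moisture lost = 11.6 - 10.44 = 1.16 g
Wet basis MC = 1.16 / 11.6 x 100 = 10.0%
Dry basis MC = 1.16 / 10.44 x 100 = 11.1%


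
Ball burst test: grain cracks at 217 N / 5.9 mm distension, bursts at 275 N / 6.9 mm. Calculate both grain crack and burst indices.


Crack index = 217 / 5.9 = 36.8 N/mm
Burst index = 275 / 6.9 = 39.9 N/mm


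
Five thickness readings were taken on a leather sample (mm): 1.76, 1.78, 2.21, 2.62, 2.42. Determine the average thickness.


2.16 mm


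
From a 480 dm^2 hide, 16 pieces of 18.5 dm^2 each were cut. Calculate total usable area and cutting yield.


Usable area = 296.0 dm^2
Yield = 61.7%


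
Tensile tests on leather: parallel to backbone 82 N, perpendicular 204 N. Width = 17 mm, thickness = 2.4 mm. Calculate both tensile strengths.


Parallel = 2.01 N/mm^2
Perpendicular = 5.00 N/mm^2

Area = 17 x 2.4 = 40.8 mm^2
TS (parallel) = 82 / 40.8 = 2.01 N/mm^2
TS (perpendicular) = 204 / 40.8 = 5.00 N/mm^2


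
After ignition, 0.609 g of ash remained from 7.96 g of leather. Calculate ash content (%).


7.65%


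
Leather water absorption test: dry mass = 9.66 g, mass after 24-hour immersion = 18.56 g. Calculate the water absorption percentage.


Water absorbed = 18.56 - 9.66 = 8.90 g
WA% = 8.90 / 9.66 x 100 = 92.1%


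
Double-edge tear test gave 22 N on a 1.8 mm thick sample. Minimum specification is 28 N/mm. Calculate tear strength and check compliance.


Tear strength = 22 / 1.8 = 12.2 N/mm
Required minimum = 28 N/mm
Compliant: No


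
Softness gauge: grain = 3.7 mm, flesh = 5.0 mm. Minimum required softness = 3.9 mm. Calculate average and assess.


Average = (3.7 + 5.0) / 2 = 4.35 mm
Minimum = 3.9 mm
Meets requirement: Yes


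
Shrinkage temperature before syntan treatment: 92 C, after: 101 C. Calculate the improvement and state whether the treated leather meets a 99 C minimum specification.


Improvement = 101 - 92 = 9 C
Spec check: 101 C >= 99 C? Yes


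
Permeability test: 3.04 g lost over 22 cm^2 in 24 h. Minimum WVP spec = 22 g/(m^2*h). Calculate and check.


WVP = 3.04 / (22 x 24) x 10000 = 57.58 g/(m^2*h)
Minimum: 22 g/(m^2*h)
Meets spec: Yes


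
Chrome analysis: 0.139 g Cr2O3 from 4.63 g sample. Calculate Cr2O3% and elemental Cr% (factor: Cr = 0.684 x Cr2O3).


Cr2O3 = 3.00%
Cr = 2.05%

Cr2O3% = 0.139 / 4.63 x 100 = 3.00%
Cr% = 3.00 x 0.684 = 2.05%


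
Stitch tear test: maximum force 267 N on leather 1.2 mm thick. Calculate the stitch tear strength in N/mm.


Stitch tear strength = force / thickness
STS = 267 / 1.2 = 222.5 N/mm


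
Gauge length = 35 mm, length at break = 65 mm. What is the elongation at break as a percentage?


Extension = 65 - 35 = 30 mm
Elongation = 30 / 35 x 100 = 85.7%


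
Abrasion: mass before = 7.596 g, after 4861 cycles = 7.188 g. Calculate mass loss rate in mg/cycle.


Mass loss = 7.596 - 7.188 = 0.408 g
Rate = 0.408 / 4861 x 1000 = 0.084 mg/cycle


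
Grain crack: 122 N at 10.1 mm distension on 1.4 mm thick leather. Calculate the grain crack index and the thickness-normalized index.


Crack index = 122 / 10.1 = 12.1 N/mm
Normalized = 12.1 / 1.4 = 8.6 N/mm per mm


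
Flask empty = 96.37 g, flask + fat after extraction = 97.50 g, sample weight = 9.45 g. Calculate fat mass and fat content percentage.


Fat mass = 97.50 - 96.37 = 1.13 g
Fat% = 1.13 / 9.45 x 100 = 12.0%


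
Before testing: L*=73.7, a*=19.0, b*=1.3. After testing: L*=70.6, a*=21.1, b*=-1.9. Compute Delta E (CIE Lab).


Delta E = 4.93

dL = 70.6 - 73.7 = -3.1
da = 21.1 - 19.0 = 2.1
db = -1.9 - 1.3 = -3.2
dE = sqrt((-3.1)^2 + (2.1)^2 + (-3.2)^2) = 4.93


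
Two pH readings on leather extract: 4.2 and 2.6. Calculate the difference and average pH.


Difference = |4.2 - 2.6| = 1.6
Average = (4.2 + 2.6) / 2 = 3.40


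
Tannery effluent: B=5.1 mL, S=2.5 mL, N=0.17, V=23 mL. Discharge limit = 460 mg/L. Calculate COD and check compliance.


COD = 153.7 mg/L
Compliant: Yes

COD = (5.1 - 2.5) x 0.17 x 8000 / 23 = 153.7 mg/L
Limit: 460 mg/L
Compliant: Yes


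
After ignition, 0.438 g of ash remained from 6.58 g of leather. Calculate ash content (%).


6.66%


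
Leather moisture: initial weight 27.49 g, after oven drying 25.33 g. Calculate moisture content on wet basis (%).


Moisture = 27.49 - 25.33 = 2.16 g
MC = 2.16 / 27.49 x 100 = 7.9%


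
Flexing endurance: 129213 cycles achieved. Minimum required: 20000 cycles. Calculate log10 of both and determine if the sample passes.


log10(129213) = 5.11
log10(20000) = 4.30
Passes: Yes


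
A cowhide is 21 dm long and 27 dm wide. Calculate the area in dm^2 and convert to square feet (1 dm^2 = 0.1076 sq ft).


567 dm^2
61.01 sq ft

Area = 21 x 27 = 567 dm^2
Conversion: 567 x 0.1076 = 61.01 sq ft


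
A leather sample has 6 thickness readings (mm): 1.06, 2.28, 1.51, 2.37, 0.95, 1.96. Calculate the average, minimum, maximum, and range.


Sum = 10.13
Average = 10.13 / 6 = 1.69 mm
Minimum = 0.95 mm
Maximum = 2.37 mm
Range = 2.37 - 0.95 = 1.42 mm


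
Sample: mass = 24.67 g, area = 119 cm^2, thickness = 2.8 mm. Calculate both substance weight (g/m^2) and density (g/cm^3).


SW = 24.67 / 119 x 10000 = 2073.1 g/m^2
Volume = 119 x 2.8 / 10 = 33.32 cm^3
Density = 24.67 / 33.32 = 0.740 g/cm^3


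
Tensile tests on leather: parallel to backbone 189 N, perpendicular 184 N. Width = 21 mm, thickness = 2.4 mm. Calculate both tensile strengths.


Parallel = 3.75 N/mm^2
Perpendicular = 3.65 N/mm^2


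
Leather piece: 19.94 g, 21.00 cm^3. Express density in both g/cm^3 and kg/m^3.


0.950 g/cm^3
950 kg/m^3

Density = 19.94 / 21.00 = 0.950 g/cm^3
Convert: 0.950 x 1000 = 950 kg/m^3


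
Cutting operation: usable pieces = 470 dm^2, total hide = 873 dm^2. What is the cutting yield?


Yield = usable / total x 100
Yield = 470 / 873 x 100 = 53.8%


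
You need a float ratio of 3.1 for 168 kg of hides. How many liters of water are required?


520.8 L


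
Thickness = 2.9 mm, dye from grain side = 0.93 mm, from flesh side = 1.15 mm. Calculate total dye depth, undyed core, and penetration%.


Total dyed = 0.93 + 1.15 = 2.08 mm
Undyed core = 2.9 - 2.08 = 0.82 mm
Penetration = 2.08 / 2.9 x 100 = 71.7%


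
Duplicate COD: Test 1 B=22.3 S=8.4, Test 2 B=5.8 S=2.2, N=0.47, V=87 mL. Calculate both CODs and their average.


COD1 = 600.7 mg/L
COD2 = 155.6 mg/L
Average = 378.2 mg/L

COD1 = (22.3 - 8.4) x 0.47 x 8000 / 87 = 600.7 mg/L
COD2 = (5.8 - 2.2) x 0.47 x 8000 / 87 = 155.6 mg/L
Average = (600.7 + 155.6) / 2 = 378.2 mg/L


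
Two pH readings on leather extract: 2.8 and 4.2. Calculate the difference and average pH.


Difference = 1.4
Average pH = 3.50

Difference = |2.8 - 4.2| = 1.4
Average = (2.8 + 4.2) / 2 = 3.50


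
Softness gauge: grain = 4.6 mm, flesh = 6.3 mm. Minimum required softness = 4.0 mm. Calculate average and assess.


Average softness = 5.45 mm
Meets requirement: Yes

Average = (4.6 + 6.3) / 2 = 5.45 mm
Minimum = 4.0 mm
Meets requirement: Yes


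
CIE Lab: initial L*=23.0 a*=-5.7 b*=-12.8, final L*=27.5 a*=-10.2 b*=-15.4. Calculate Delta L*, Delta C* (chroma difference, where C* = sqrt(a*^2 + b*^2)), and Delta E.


Delta L* = 27.5 - 23.0 = 4.5
C1* = sqrt((-5.7)^2 + (-12.8)^2) = 14.012
C2* = sqrt((-10.2)^2 + (-15.4)^2) = 18.472
Delta C* = 18.472 - 14.012 = 4.46
Delta E = sqrt((4.5)^2 + (-4.5)^2 + (-2.6)^2) = 6.87


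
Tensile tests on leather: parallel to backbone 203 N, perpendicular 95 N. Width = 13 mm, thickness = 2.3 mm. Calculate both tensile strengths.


Parallel = 6.79 N/mm^2
Perpendicular = 3.18 N/mm^2

Area = 13 x 2.3 = 29.9 mm^2
TS (parallel) = 203 / 29.9 = 6.79 N/mm^2
TS (perpendicular) = 95 / 29.9 = 3.18 N/mm^2


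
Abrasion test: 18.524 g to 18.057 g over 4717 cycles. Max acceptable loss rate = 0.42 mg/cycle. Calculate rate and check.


Rate = 0.099 mg/cycle
Passes: Yes

Loss = 18.524 - 18.057 = 0.467 g
Rate = 0.467 g / 4717 cycles x 1000 = 0.099 mg/cycle
Max = 0.42 mg/cycle
Passes: Yes


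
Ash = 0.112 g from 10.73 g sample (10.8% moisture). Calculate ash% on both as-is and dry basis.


As-is ash = 1.04%
Dry-basis ash = 1.17%

As-is ash% = 0.112 / 10.73 x 100 = 1.04%
Dry mass = 10.73 x (100 - 10.8) / 100 = 9.57116 g
Dry-basis ash% = 0.112 / 9.57116 x 100 = 1.17%


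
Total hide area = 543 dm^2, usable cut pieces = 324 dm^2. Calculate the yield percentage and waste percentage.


Yield = 324 / 543 x 100 = 59.7%
Waste = 543 - 324 = 219 dm^2
Waste% = 100 - 59.7 = 40.3%


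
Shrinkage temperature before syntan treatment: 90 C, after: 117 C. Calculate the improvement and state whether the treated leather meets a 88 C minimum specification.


Improvement = 117 - 90 = 27 C
Spec check: 117 C >= 88 C? Yes


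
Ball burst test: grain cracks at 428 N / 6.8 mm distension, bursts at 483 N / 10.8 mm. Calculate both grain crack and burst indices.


Crack index = 62.9 N/mm
Burst index = 44.7 N/mm

Crack index = 428 / 6.8 = 62.9 N/mm
Burst index = 483 / 10.8 = 44.7 N/mm


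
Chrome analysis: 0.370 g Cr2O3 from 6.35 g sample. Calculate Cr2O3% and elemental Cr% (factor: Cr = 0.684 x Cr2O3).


Cr2O3% = 0.370 / 6.35 x 100 = 5.83%
Cr% = 5.83 x 0.684 = 3.99%


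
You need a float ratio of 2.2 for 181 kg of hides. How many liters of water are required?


398.2 L

Water = hide weight x target ratio
Water = 181 x 2.2 = 398.2 L


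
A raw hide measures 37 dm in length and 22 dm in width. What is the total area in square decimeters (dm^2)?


Area = length x width
Area = 37 x 22 = 814 dm^2


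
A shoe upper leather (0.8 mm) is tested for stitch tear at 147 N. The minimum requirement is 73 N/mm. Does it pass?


STS = 147 / 0.8 = 183.8 N/mm
Minimum required: 73 N/mm
Passes: Yes


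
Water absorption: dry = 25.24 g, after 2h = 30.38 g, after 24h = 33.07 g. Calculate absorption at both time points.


WA (2h) = (30.38 - 25.24) / 25.24 x 100 = 20.4%
WA (24h) = (33.07 - 25.24) / 25.24 x 100 = 31.0%


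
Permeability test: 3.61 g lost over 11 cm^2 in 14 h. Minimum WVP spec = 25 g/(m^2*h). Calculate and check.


WVP = 3.61 / (11 x 14) x 10000 = 234.42 g/(m^2*h)
Minimum: 25 g/(m^2*h)
Meets spec: Yes


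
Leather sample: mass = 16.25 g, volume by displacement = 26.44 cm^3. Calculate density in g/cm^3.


0.615 g/cm^3


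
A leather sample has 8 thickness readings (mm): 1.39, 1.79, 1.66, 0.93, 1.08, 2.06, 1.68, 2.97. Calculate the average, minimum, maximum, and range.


Sum = 13.56
Average = 13.56 / 8 = 1.70 mm
Minimum = 0.93 mm
Maximum = 2.97 mm
Range = 2.97 - 0.93 = 2.04 mm


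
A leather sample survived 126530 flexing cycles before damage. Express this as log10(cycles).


5.10


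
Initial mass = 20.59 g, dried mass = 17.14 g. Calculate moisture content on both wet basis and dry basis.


Wet basis = 16.8%
Dry basis = 20.1%

Moisture lost = 20.59 - 17.14 = 3.45 g
Wet basis MC = 3.45 / 20.59 x 100 = 16.8%
Dry basis MC = 3.45 / 17.14 x 100 = 20.1%


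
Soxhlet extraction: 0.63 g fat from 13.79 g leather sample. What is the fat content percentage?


Fat content = 0.63 / 13.79 x 100
Fat = 4.6%


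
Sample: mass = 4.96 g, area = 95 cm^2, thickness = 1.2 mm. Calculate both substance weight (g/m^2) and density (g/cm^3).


SW = 4.96 / 95 x 10000 = 522.1 g/m^2
Volume = 95 x 1.2 / 10 = 11.40 cm^3
Density = 4.96 / 11.40 = 0.435 g/cm^3


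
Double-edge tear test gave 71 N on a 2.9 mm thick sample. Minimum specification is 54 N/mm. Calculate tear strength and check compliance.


Tear strength = 24.5 N/mm
Compliant: No

Tear strength = 71 / 2.9 = 24.5 N/mm
Required minimum = 54 N/mm
Compliant: No


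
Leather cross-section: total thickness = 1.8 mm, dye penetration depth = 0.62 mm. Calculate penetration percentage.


Penetration% = 0.62 / 1.8 x 100
Penetration = 34.4%


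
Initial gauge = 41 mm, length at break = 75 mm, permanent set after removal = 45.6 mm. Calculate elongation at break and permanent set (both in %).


Elongation at break = 82.9%
Permanent set = 11.2%

Elongation at break = (75 - 41) / 41 x 100 = 82.9%
Permanent set = (45.6 - 41) / 41 x 100 = 11.2%


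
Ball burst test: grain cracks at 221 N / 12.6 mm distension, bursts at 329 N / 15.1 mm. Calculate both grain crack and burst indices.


Crack index = 17.5 N/mm
Burst index = 21.8 N/mm

Crack index = 221 / 12.6 = 17.5 N/mm
Burst index = 329 / 15.1 = 21.8 N/mm


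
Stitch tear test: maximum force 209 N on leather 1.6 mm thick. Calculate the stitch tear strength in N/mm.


Stitch tear strength = force / thickness
STS = 209 / 1.6 = 130.6 N/mm


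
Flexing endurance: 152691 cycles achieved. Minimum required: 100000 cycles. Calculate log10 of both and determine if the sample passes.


Achieved: log10 = 5.18
Required: log10 = 5.00
Passes: Yes

log10(152691) = 5.18
log10(100000) = 5.00
Passes: Yes


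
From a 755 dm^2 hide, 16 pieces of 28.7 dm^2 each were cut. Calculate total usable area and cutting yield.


Total usable = 16 x 28.7 = 459.2 dm^2
Yield = 459.2 / 755 x 100 = 60.8%


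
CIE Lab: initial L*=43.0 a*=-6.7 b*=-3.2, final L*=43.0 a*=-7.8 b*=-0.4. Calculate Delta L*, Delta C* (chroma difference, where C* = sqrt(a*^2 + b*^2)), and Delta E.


Delta L* = 0.0
Delta C* = 0.39
Delta E = 3.01


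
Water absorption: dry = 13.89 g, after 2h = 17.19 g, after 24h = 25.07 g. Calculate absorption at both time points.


2h absorption = 23.8%
24h absorption = 80.5%

WA (2h) = (17.19 - 13.89) / 13.89 x 100 = 23.8%
WA (24h) = (25.07 - 13.89) / 13.89 x 100 = 80.5%


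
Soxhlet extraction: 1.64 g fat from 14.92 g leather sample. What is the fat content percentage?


Fat content = 1.64 / 14.92 x 100
Fat = 11.0%


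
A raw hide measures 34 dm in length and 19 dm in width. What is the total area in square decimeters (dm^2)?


Area = length x width
Area = 34 x 19 = 646 dm^2


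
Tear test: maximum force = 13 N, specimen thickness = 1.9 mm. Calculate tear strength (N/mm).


6.8 N/mm

Tear strength = force / thickness
Tear = 13 / 1.9 = 6.8 N/mm


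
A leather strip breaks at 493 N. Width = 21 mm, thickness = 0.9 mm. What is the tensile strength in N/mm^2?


26.08 N/mm^2

Cross-sectional area = 21 x 0.9 = 18.9 mm^2
Tensile strength = 493 / 18.9 = 26.08 N/mm^2


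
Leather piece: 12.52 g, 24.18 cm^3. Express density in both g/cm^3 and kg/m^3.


Density = 12.52 / 24.18 = 0.518 g/cm^3
Convert: 0.518 x 1000 = 518 kg/m^3


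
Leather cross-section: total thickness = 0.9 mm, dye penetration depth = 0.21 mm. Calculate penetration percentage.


Penetration% = 0.21 / 0.9 x 100
Penetration = 23.3%


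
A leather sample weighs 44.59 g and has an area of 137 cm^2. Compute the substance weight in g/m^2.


Substance weight = mass / area x 10000
SW = 44.59 / 137 x 10000
SW = 3254.7 g/m^2


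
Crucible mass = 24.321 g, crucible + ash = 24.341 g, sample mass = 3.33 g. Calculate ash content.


Ash mass = 0.020 g
Ash content = 0.60%


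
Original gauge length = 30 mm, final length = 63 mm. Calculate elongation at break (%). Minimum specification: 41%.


Elongation = 110.0%
Meets spec: Yes

Extension = 63 - 30 = 33 mm
Elongation = 33 / 30 x 100 = 110.0%
Minimum required: 41%
Meets specification: Yes


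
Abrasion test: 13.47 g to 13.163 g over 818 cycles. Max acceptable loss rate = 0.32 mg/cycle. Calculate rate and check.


Rate = 0.375 mg/cycle
Passes: No

Loss = 13.47 - 13.163 = 0.307 g
Rate = 0.307 g / 818 cycles x 1000 = 0.375 mg/cycle
Max = 0.32 mg/cycle
Passes: No


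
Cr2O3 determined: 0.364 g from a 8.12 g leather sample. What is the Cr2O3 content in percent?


4.48%


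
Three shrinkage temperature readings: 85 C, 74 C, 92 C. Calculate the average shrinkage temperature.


83.7 C

Average = (85 + 74 + 92) / 3
Average = 251 / 3 = 83.7 C


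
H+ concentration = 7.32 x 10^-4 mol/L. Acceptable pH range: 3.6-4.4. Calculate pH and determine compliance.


pH = -log10(7.32 x 10^-4) = 3.14
Range: 3.6 to 4.4
Compliant: No


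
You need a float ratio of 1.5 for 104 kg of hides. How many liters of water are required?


Water = hide weight x target ratio
Water = 104 x 1.5 = 156.0 L


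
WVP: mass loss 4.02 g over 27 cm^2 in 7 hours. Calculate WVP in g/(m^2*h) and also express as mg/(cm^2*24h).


WVP = 4.02 / (27 x 7) x 10000 = 212.70 g/(m^2*h)
Mass loss in mg = 4.02 x 1000 = 4020 mg
Per cm^2 per 24h in mg: 4020 x 24 / (27 x 7) = 96480 / 189 = 510.48 mg/(cm^2*24h)


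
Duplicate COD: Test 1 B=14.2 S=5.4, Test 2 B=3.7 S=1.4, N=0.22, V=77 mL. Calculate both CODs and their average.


COD1 = (14.2 - 5.4) x 0.22 x 8000 / 77 = 201.1 mg/L
COD2 = (3.7 - 1.4) x 0.22 x 8000 / 77 = 52.6 mg/L
Average = (201.1 + 52.6) / 2 = 126.9 mg/L


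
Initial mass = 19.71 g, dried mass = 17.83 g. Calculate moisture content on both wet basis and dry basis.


Wet basis = 9.5%
Dry basis = 10.5%

Moisture lost = 19.71 - 17.83 = 1.88 g
Wet basis MC = 1.88 / 19.71 x 100 = 9.5%
Dry basis MC = 1.88 / 17.83 x 100 = 10.5%


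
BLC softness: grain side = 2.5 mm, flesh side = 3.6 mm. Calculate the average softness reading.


Average = (2.5 + 3.6) / 2
Average = 3.05 mm


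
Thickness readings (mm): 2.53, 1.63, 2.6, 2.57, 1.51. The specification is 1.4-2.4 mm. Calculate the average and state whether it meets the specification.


Sum = 10.84
Average = 10.84 / 5 = 2.17 mm
Specification range: 1.4 to 2.4 mm
Within spec: Yes


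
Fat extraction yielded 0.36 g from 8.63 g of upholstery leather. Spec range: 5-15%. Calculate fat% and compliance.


Fat% = 0.36 / 8.63 x 100 = 4.2%
Spec range: 5-15%
Compliant: No


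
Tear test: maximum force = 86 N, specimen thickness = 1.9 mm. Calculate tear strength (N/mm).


Tear strength = force / thickness
Tear = 86 / 1.9 = 45.3 N/mm


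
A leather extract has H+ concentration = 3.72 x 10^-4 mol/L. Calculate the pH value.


pH = 3.43

pH = -log10[H+]
pH = -log10(3.72 x 10^-4) = 3.43


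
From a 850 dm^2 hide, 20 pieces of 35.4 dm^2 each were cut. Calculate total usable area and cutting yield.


Usable area = 708.0 dm^2
Yield = 83.3%


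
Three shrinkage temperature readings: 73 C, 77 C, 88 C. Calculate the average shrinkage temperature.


79.3 C


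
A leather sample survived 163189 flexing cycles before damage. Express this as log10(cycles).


log10(163189) = 5.21


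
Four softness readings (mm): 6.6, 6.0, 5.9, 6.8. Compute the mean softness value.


Sum = 6.6 + 6.0 + 5.9 + 6.8
Mean = 25.3 / 4 = 6.33 mm


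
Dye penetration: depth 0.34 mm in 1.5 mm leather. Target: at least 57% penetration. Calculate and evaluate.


Penetration = 0.34 / 1.5 x 100 = 22.7%
Target: 57%
Meets target: No


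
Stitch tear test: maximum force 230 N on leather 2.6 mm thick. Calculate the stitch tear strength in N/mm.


Stitch tear strength = force / thickness
STS = 230 / 2.6 = 88.5 N/mm


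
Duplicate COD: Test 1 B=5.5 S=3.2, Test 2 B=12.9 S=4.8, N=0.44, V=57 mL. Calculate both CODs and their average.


COD1 = (5.5 - 3.2) x 0.44 x 8000 / 57 = 142.0 mg/L
COD2 = (12.9 - 4.8) x 0.44 x 8000 / 57 = 500.2 mg/L
Average = (142.0 + 500.2) / 2 = 321.1 mg/L


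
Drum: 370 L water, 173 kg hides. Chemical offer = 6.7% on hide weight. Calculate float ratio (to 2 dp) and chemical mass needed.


Float ratio = 2.14
Chemical needed = 11.591 kg

Float ratio = 370 / 173 = 2.14
Chemical = 173 x 6.7 / 100 = 11.591 kg


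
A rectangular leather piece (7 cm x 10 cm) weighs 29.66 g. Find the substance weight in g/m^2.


4237.1 g/m^2


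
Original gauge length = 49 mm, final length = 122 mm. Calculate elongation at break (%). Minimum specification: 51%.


Elongation = 149.0%
Meets spec: Yes

Extension = 122 - 49 = 73 mm
Elongation = 73 / 49 x 100 = 149.0%
Minimum required: 51%
Meets specification: Yes


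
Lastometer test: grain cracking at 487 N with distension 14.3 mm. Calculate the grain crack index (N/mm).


34.1 N/mm

Grain crack index = force / distension
Index = 487 / 14.3 = 34.1 N/mm
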